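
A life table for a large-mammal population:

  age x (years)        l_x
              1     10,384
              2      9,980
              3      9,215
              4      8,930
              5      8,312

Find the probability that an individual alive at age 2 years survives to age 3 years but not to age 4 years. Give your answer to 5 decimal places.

0.02856

This is the probability of reaching 3 but not 4, conditional on being alive at 2: (l_3 − l_4) / l_2.
= (9,215 − 8,930) / 9,980 = 285 / 9,980 = 0.028557.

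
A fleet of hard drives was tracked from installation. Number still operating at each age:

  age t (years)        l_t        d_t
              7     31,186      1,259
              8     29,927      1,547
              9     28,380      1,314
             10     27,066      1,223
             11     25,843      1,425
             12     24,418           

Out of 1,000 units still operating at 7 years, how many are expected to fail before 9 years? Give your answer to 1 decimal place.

The relevant probability is 1 − 28,380/31,186 = 0.089976.
Expected number = 1,000 × 0.089976 = 90.0.

90.0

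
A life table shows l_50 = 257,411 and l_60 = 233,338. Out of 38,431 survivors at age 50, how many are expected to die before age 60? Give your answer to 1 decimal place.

The relevant probability is 1 − 233,338/257,411 = 0.093520.
Expected number = 38,431 × 0.093520 = 3594.1.

3594.1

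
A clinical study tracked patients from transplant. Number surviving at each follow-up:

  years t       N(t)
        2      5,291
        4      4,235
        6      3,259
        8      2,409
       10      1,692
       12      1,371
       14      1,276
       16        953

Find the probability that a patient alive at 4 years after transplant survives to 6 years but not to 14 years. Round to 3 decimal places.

This is the probability of reaching 6 but not 14, conditional on being alive at 4: (N(6) − N(14)) / N(4).
= (3,259 − 1,276) / 4,235 = 1,983 / 4,235 = 0.468241.

0.468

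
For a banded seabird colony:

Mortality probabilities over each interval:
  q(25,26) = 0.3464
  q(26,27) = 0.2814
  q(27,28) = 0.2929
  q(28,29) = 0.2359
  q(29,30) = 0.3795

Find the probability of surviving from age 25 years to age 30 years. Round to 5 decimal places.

P(survive 25→30) = (1 − 0.3464) × (1 − 0.2814) × (1 − 0.2929) × (1 − 0.2359) × (1 − 0.3795).
= 0.6536 × 0.7186 × 0.7071 × 0.7641 × 0.6205 = 0.157461.

0.15746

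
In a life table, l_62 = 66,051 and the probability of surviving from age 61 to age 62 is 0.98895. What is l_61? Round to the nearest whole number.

66789

l_61 = l_62 / p = 66,051 / 0.98895 = 66789.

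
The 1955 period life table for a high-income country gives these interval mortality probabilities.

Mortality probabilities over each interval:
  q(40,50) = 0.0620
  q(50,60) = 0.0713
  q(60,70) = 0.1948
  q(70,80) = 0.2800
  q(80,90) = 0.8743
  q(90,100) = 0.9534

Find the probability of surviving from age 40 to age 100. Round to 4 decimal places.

The overall survival probability is (1 − 0.0620) × (1 − 0.0713) × (1 − 0.1948) × (1 − 0.2800) × (1 − 0.8743) × (1 − 0.9534).
= 0.9380 × 0.9287 × 0.8052 × 0.7200 × 0.1257 × 0.0466 = 0.002958.

0.0030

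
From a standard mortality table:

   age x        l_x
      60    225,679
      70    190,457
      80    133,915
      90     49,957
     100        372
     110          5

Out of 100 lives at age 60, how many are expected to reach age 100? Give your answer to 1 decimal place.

The relevant probability is 372/225,679 = 0.001648.
Expected number = 100 × 0.001648 = 0.2.

0.2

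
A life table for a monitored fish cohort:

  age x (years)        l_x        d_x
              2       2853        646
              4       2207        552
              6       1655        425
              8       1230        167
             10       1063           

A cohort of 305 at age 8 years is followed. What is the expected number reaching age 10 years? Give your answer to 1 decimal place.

263.6

The relevant probability is 1063/1230 = 0.864228.
Expected number = 305 × 0.864228 = 263.6.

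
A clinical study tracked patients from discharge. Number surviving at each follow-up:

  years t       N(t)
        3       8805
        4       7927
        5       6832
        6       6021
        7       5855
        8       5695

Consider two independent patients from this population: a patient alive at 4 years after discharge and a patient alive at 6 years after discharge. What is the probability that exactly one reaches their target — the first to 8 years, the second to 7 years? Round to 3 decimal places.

0.294

p₁ = N(8)/N(4) = 5695/7927 = 0.718431; p₂ = N(7)/N(6) = 5855/6021 = 0.972430.
P(exactly one) = p₁(1−p₂) + (1−p₁)p₂ = 0.019807 + 0.273806 = 0.293613.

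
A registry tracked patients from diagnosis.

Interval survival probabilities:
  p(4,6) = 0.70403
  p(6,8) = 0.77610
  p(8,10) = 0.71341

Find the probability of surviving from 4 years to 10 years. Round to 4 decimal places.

0.3898

Chaining the interval survival probabilities: 0.70403 × 0.77610 × 0.71341.
= 0.389806.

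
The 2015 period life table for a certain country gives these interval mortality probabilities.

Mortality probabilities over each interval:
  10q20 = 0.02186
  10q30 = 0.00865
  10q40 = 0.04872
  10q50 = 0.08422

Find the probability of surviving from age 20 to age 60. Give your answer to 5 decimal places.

40p20 = (1 − 0.02186) × (1 − 0.00865) × (1 − 0.04872) × (1 − 0.08422).
= 0.97814 × 0.99135 × 0.95128 × 0.91578 = 0.844749.

0.84475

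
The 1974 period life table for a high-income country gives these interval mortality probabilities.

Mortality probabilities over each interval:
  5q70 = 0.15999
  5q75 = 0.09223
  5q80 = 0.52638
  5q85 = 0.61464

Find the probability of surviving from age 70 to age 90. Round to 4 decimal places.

The overall survival probability is (1 − 0.15999) × (1 − 0.09223) × (1 − 0.52638) × (1 − 0.61464).
= 0.84001 × 0.90777 × 0.47362 × 0.38536 = 0.139174.

0.1392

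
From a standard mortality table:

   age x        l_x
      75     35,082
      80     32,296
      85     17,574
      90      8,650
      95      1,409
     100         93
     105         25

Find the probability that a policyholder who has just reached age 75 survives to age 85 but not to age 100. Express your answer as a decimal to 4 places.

0.4983

We want 10|15q75 = (l_85 − l_100)/l_75.
This is the probability of reaching 85 but not 100, conditional on being alive at 75: (l_85 − l_100) / l_75.
= (17,574 − 93) / 35,082 = 17,481 / 35,082 = 0.498290.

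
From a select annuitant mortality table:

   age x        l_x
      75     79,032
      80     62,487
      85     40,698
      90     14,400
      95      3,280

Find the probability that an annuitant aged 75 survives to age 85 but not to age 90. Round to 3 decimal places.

0.333

We want 10|5q75 = (l_85 − l_90)/l_75.
This is the probability of reaching 85 but not 90, conditional on being alive at 75: (l_85 − l_90) / l_75.
= (40,698 − 14,400) / 79,032 = 26,298 / 79,032 = 0.332751.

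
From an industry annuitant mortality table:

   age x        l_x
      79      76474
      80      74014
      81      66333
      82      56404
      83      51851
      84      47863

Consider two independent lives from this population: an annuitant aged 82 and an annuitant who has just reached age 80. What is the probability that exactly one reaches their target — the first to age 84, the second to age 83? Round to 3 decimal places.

0.360

p₁ = l_84/l_82 = 47863/56404 = 0.848575; p₂ = l_83/l_80 = 51851/74014 = 0.700557.
P(exactly one) = p₁(1−p₂) + (1−p₁)p₂ = 0.254100 + 0.106082 = 0.360182.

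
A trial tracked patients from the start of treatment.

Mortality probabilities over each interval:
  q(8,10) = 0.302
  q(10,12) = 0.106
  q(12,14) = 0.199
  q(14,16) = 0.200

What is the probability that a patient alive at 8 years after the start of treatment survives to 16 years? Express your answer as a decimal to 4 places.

0.3999

P(survive 8→16) = (1 − 0.302) × (1 − 0.106) × (1 − 0.199) × (1 − 0.200).
= 0.698 × 0.894 × 0.801 × 0.800 = 0.399867.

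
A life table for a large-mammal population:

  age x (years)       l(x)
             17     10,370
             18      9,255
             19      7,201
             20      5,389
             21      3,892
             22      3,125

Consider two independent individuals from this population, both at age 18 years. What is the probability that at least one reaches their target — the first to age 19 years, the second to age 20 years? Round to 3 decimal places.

p₁ = l(19)/l(18) = 7,201/9,255 = 0.778066; p₂ = l(20)/l(18) = 5,389/9,255 = 0.582280.
P(at least one) = 1 − (1−p₁)(1−p₂) = 1 − 0.221934 × 0.417720 = 0.907294.

0.907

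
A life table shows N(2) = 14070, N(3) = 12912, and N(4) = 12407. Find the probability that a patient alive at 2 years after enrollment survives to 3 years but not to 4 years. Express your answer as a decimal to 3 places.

0.036

This is the probability of reaching 3 but not 4, conditional on being alive at 2: (N(3) − N(4)) / N(2).
= (12912 − 12407) / 14070 = 505 / 14070 = 0.035892.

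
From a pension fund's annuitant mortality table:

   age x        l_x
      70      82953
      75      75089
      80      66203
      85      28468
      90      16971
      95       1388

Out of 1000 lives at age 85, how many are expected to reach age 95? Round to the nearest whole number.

49

The relevant probability is 1388/28468 = 0.048756.
Expected number = 1000 × 0.048756 = 49.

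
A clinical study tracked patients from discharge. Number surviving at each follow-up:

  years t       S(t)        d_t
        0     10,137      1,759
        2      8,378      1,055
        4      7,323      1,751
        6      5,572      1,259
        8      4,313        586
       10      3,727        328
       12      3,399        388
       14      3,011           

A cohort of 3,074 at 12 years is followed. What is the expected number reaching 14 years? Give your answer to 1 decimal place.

2723.1

The relevant probability is 3,011/3,399 = 0.885849.
Expected number = 3,074 × 0.885849 = 2723.1.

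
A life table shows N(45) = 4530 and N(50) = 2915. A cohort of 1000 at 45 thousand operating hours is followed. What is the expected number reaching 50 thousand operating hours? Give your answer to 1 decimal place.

The relevant probability is 2915/4530 = 0.643488.
Expected number = 1000 × 0.643488 = 643.5.

643.5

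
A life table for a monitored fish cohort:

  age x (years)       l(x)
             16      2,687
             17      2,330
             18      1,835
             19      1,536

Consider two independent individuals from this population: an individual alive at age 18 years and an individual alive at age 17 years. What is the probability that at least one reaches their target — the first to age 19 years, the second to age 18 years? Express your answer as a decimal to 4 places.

p₁ = l(19)/l(18) = 1,536/1,835 = 0.837057; p₂ = l(18)/l(17) = 1,835/2,330 = 0.787554.
P(at least one) = 1 − (1−p₁)(1−p₂) = 1 − 0.162943 × 0.212446 = 0.965383.

0.9654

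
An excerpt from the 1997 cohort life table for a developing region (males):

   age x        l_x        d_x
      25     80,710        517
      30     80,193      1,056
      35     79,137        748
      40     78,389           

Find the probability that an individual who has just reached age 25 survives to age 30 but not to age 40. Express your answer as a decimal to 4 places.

0.0224

We want 5|10q25 = (l_30 − l_40)/l_25.
This is the probability of reaching 30 but not 40, conditional on being alive at 25: (l_30 − l_40) / l_25.
= (80,193 − 78,389) / 80,710 = 1,804 / 80,710 = 0.022352.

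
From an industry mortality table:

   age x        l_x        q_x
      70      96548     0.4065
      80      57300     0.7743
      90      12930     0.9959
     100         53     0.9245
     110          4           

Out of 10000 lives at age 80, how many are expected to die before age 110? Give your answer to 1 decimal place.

9999.3

The relevant probability is 1 − 4/57300 = 0.999930.
Expected number = 10000 × 0.999930 = 9999.3.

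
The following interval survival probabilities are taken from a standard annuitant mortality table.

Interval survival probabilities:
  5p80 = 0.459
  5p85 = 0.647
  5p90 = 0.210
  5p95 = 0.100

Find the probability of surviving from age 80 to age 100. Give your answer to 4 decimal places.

0.0062

Chaining the interval survival probabilities: 0.459 × 0.647 × 0.210 × 0.100.
= 0.006236.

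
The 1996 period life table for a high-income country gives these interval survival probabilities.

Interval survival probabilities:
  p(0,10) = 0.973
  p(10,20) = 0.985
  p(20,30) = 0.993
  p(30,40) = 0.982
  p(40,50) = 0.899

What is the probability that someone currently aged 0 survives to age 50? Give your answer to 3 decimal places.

0.840

Chaining the interval survival probabilities: 0.973 × 0.985 × 0.993 × 0.982 × 0.899.
= 0.840175.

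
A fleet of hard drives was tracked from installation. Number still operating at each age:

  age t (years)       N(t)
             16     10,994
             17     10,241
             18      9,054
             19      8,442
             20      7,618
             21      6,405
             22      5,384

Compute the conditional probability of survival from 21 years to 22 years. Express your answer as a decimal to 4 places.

0.8406

The conditional survival probability is N(22)/N(21) = 5,384/6,405 = 0.840593.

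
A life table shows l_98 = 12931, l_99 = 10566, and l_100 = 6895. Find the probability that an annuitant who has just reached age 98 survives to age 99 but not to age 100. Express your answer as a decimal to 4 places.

This is the probability of reaching 99 but not 100, conditional on being alive at 98: (l_99 − l_100) / l_98.
= (10566 − 6895) / 12931 = 3671 / 12931 = 0.283891.

0.2839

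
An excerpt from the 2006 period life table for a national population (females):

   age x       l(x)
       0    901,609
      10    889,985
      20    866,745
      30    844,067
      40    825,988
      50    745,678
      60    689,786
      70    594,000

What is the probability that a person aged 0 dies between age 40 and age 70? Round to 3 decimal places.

0.257

This is the probability of reaching 40 but not 70, conditional on being alive at 0: (l(40) − l(70)) / l(0).
= (825,988 − 594,000) / 901,609 = 231,988 / 901,609 = 0.257304.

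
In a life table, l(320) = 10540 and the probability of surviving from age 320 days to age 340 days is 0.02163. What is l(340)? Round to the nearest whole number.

228

l(340) = l(320) × p = 10540 × 0.02163 = 228.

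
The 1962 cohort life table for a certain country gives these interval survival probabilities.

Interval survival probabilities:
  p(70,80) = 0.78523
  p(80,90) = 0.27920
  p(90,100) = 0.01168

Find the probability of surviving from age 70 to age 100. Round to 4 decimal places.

0.0026

Survival from 70 to 100 is the product of surviving each interval: 0.78523 × 0.27920 × 0.01168.
= 0.002561.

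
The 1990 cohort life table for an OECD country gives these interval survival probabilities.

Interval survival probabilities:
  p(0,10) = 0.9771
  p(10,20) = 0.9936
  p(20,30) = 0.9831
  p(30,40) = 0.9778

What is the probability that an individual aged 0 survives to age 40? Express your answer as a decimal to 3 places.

P(survive 0→40) = 0.9771 × 0.9936 × 0.9831 × 0.9778.
= 0.933251.

0.933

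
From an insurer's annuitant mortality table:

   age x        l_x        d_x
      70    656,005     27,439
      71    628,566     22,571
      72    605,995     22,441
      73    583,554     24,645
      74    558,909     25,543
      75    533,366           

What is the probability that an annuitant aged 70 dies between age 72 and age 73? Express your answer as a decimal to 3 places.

0.034

We want 2|1q70 = (l_72 − l_73)/l_70.
This is the probability of reaching 72 but not 73, conditional on being alive at 70: (l_72 − l_73) / l_70.
= (605,995 − 583,554) / 656,005 = 22,441 / 656,005 = 0.034209.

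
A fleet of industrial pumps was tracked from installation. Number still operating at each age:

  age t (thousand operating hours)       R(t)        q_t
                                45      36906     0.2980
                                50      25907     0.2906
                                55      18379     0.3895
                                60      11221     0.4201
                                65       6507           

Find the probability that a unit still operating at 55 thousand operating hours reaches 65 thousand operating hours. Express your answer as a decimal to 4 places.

The conditional survival probability is R(65)/R(55) = 6507/18379 = 0.354045.

0.3540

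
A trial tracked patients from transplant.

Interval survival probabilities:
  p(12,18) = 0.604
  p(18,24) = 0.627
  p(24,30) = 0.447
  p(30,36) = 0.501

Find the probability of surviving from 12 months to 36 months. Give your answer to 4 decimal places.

The overall survival probability is 0.604 × 0.627 × 0.447 × 0.501.
= 0.084811.

0.0848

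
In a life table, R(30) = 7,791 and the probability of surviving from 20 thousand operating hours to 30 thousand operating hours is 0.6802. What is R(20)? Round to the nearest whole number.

R(20) = R(30) / p = 7,791 / 0.6802 = 11454.

11454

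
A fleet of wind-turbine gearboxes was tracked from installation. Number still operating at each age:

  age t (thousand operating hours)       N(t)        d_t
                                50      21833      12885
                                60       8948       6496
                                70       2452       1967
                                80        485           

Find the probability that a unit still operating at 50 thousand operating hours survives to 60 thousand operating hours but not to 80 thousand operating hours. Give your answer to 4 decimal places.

0.3876

This is the probability of reaching 60 but not 80, conditional on being operational at 50: (N(60) − N(80)) / N(50).
= (8948 − 485) / 21833 = 8463 / 21833 = 0.387624.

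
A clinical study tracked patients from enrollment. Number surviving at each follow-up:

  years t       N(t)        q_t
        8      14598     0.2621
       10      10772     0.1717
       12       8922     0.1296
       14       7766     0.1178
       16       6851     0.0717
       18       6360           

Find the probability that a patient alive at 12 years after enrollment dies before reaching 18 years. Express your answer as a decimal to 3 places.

0.287

P(die before 18 | alive at 12) = 1 − N(18)/N(12) = 1 − 6360/8922 = (2562)/8922 = 0.287155.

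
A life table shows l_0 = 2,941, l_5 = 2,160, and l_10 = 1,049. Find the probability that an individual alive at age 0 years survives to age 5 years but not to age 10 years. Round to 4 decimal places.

0.3778

This is the probability of reaching 5 but not 10, conditional on being alive at 0: (l_5 − l_10) / l_0.
= (2,160 − 1,049) / 2,941 = 1,111 / 2,941 = 0.377763.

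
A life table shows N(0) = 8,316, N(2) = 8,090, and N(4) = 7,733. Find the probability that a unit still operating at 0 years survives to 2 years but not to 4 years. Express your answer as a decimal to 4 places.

0.0429

This is the probability of reaching 2 but not 4, conditional on being operational at 0: (N(2) − N(4)) / N(0).
= (8,090 − 7,733) / 8,316 = 357 / 8,316 = 0.042929.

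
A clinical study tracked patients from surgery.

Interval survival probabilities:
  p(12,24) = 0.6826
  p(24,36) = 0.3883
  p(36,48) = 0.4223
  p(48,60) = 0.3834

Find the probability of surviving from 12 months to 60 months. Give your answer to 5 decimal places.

0.04291

The overall survival probability is 0.6826 × 0.3883 × 0.4223 × 0.3834.
= 0.042915.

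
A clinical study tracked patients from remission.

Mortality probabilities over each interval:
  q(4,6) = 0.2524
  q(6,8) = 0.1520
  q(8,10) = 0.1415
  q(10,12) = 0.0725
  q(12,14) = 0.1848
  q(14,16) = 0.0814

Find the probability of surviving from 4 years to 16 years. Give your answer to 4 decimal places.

0.3780

Chaining the interval survival probabilities: (1 − 0.2524) × (1 − 0.1520) × (1 − 0.1415) × (1 − 0.0725) × (1 − 0.1848) × (1 − 0.0814).
= 0.7476 × 0.8480 × 0.8585 × 0.9275 × 0.8152 × 0.9186 = 0.378016.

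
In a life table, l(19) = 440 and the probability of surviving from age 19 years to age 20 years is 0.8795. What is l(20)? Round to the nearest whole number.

l(20) = l(19) × p = 440 × 0.8795 = 387.

387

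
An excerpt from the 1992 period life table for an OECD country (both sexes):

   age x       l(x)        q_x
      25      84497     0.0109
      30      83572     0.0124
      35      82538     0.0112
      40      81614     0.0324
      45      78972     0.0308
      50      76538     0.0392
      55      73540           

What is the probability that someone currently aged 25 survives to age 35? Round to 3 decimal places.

The conditional survival probability is l(35)/l(25) = 82538/84497 = 0.976816.

0.977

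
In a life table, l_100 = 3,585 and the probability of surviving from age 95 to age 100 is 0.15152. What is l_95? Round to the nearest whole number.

23660

l_95 = l_100 / p = 3,585 / 0.15152 = 23660.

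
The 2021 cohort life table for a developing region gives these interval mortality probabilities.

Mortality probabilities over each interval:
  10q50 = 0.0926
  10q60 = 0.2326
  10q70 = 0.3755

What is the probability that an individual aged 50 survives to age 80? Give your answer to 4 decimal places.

Survival from 50 to 80 is the product of surviving each interval: (1 − 0.0926) × (1 − 0.2326) × (1 − 0.3755).
= 0.9074 × 0.7674 × 0.6245 = 0.434864.

0.4349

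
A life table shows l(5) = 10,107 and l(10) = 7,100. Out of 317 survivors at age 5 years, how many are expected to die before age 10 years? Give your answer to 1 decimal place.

94.3

The relevant probability is 1 − 7,100/10,107 = 0.297517.
Expected number = 317 × 0.297517 = 94.3.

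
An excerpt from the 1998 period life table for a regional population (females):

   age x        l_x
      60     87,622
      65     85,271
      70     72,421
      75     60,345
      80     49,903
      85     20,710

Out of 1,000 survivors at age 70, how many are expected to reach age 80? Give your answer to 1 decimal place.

689.1

The relevant probability is 49,903/72,421 = 0.689068.
Expected number = 1,000 × 0.689068 = 689.1.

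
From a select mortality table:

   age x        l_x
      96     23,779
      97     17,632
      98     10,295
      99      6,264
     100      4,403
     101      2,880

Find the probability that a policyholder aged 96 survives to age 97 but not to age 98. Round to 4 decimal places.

0.3085

We want 1|1q96 = (l_97 − l_98)/l_96.
This is the probability of reaching 97 but not 98, conditional on being alive at 96: (l_97 − l_98) / l_96.
= (17,632 − 10,295) / 23,779 = 7,337 / 23,779 = 0.308550.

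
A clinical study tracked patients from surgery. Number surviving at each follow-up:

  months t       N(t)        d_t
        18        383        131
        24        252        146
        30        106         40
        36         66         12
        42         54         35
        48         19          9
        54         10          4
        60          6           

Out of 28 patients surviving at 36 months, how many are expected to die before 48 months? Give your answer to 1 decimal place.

The relevant probability is 1 − 19/66 = 0.712121.
Expected number = 28 × 0.712121 = 19.9.

19.9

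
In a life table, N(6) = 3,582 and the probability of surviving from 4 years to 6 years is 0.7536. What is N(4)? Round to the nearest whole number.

4753

N(4) = N(6) / p = 3,582 / 0.7536 = 4753.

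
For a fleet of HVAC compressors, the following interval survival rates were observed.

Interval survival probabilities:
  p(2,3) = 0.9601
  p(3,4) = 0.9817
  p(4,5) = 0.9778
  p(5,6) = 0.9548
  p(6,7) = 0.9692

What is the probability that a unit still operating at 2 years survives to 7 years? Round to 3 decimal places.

0.853

Chaining the interval survival probabilities: 0.9601 × 0.9817 × 0.9778 × 0.9548 × 0.9692.
= 0.852847.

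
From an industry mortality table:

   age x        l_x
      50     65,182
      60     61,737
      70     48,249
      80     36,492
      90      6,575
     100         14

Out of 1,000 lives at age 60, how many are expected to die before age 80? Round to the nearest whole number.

The relevant probability is 1 − 36,492/61,737 = 0.408912.
Expected number = 1,000 × 0.408912 = 409.

409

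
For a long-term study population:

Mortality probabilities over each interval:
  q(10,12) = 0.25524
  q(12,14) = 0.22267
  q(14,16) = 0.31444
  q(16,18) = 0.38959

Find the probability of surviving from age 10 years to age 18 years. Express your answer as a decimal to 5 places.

The overall survival probability is (1 − 0.25524) × (1 − 0.22267) × (1 − 0.31444) × (1 − 0.38959).
= 0.74476 × 0.77733 × 0.68556 × 0.61041 = 0.242264.

0.24226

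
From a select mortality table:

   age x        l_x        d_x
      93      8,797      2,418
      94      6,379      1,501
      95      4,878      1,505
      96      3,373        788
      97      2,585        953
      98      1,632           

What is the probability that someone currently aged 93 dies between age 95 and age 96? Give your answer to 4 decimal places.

We want 2|1q93 = (l_95 − l_96)/l_93.
This is the probability of reaching 95 but not 96, conditional on being alive at 93: (l_95 − l_96) / l_93.
= (4,878 − 3,373) / 8,797 = 1,505 / 8,797 = 0.171081.

0.1711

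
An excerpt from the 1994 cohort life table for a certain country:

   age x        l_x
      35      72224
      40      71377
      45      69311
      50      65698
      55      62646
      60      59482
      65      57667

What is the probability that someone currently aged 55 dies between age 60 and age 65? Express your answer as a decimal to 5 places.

This is the probability of reaching 60 but not 65, conditional on being alive at 55: (l_60 − l_65) / l_55.
= (59482 − 57667) / 62646 = 1815 / 62646 = 0.028972.

0.02897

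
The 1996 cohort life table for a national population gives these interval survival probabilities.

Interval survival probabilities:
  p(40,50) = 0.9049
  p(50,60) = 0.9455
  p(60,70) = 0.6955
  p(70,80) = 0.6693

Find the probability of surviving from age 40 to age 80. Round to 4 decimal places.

Survival from 40 to 80 is the product of surviving each interval: 0.9049 × 0.9455 × 0.6955 × 0.6693.
= 0.398272.

0.3983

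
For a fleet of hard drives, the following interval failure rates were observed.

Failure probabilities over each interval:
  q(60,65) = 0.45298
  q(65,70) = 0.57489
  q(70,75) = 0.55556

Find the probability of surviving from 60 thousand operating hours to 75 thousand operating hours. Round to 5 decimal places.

Survival from 60 to 75 is the product of surviving each interval: (1 − 0.45298) × (1 − 0.57489) × (1 − 0.55556).
= 0.54702 × 0.42511 × 0.44444 = 0.103352.

0.10335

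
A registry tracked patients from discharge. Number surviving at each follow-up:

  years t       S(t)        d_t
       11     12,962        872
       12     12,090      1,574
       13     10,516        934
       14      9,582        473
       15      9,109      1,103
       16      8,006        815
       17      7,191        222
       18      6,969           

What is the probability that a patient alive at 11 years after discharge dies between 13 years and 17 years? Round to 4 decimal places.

This is the probability of reaching 13 but not 17, conditional on being alive at 11: (S(13) − S(17)) / S(11).
= (10,516 − 7,191) / 12,962 = 3,325 / 12,962 = 0.256519.

0.2565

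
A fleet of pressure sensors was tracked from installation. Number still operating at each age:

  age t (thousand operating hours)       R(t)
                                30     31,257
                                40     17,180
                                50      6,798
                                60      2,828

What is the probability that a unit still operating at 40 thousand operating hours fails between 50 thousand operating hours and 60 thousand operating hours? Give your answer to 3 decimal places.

This is the probability of reaching 50 but not 60, conditional on being operational at 40: (R(50) − R(60)) / R(40).
= (6,798 − 2,828) / 17,180 = 3,970 / 17,180 = 0.231083.

0.231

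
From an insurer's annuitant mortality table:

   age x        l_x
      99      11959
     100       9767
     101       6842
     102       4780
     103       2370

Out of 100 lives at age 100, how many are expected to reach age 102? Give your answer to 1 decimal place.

48.9

The relevant probability is 4780/9767 = 0.489403.
Expected number = 100 × 0.489403 = 48.9.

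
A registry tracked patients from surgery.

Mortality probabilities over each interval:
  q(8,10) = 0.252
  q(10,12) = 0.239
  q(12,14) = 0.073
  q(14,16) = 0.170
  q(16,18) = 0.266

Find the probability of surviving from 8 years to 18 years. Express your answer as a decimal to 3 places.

Chaining the interval survival probabilities: (1 − 0.252) × (1 − 0.239) × (1 − 0.073) × (1 − 0.170) × (1 − 0.266).
= 0.748 × 0.761 × 0.927 × 0.830 × 0.734 = 0.321470.

0.321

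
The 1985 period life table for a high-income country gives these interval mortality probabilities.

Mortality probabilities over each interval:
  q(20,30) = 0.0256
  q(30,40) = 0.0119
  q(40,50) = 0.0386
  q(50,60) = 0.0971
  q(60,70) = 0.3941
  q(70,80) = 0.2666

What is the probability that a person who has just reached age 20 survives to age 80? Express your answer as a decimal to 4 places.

Chaining the interval survival probabilities: (1 − 0.0256) × (1 − 0.0119) × (1 − 0.0386) × (1 − 0.0971) × (1 − 0.3941) × (1 − 0.2666).
= 0.9744 × 0.9881 × 0.9614 × 0.9029 × 0.6059 × 0.7334 = 0.371385.

0.3714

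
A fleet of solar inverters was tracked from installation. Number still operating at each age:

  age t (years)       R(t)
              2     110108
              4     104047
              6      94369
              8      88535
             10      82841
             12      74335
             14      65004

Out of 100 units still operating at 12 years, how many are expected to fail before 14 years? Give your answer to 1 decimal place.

The relevant probability is 1 − 65004/74335 = 0.125526.
Expected number = 100 × 0.125526 = 12.6.

12.6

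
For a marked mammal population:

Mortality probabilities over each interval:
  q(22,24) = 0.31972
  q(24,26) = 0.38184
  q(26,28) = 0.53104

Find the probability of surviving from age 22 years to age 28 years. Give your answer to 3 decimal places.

Survival from 22 to 28 is the product of surviving each interval: (1 − 0.31972) × (1 − 0.38184) × (1 − 0.53104).
= 0.68028 × 0.61816 × 0.46896 = 0.197208.

0.197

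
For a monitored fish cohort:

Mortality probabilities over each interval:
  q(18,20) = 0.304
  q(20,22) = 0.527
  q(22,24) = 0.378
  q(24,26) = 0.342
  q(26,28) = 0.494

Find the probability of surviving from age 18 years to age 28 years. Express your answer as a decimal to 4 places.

Survival from 18 to 28 is the product of surviving each interval: (1 − 0.304) × (1 − 0.527) × (1 − 0.378) × (1 − 0.342) × (1 − 0.494).
= 0.696 × 0.473 × 0.622 × 0.658 × 0.506 = 0.068177.

0.0682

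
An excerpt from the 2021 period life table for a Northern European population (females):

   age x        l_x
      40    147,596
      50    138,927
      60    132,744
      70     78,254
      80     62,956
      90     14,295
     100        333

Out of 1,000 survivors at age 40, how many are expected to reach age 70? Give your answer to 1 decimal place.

The relevant probability is 78,254/147,596 = 0.530191.
Expected number = 1,000 × 0.530191 = 530.2.

530.2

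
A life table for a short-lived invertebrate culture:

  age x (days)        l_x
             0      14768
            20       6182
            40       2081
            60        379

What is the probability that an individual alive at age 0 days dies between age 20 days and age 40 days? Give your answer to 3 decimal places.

This is the probability of reaching 20 but not 40, conditional on being alive at 0: (l_20 − l_40) / l_0.
= (6182 − 2081) / 14768 = 4101 / 14768 = 0.277695.

0.278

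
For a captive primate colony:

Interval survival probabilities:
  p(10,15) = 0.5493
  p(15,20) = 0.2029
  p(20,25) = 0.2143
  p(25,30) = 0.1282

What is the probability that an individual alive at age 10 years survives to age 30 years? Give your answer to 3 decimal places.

0.003

Survival from 10 to 30 is the product of surviving each interval: 0.5493 × 0.2029 × 0.2143 × 0.1282.
= 0.003062.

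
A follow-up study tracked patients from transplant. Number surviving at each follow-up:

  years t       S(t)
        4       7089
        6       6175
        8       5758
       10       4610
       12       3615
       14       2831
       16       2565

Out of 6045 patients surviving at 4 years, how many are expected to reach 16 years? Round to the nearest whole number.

2187

The relevant probability is 2565/7089 = 0.361828.
Expected number = 6045 × 0.361828 = 2187.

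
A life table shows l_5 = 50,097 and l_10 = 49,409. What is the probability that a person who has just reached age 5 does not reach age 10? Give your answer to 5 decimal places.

0.01373

P(die before 10 | alive at 5) = 1 − l_10/l_5 = 1 − 49,409/50,097 = (688)/50,097 = 0.013733.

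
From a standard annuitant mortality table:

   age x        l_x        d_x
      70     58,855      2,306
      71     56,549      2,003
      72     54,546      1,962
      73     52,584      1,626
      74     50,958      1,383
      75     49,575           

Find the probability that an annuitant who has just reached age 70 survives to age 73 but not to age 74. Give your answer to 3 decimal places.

We want 3|1q70 = (l_73 − l_74)/l_70.
This is the probability of reaching 73 but not 74, conditional on being alive at 70: (l_73 − l_74) / l_70.
= (52,584 − 50,958) / 58,855 = 1,626 / 58,855 = 0.027627.

0.028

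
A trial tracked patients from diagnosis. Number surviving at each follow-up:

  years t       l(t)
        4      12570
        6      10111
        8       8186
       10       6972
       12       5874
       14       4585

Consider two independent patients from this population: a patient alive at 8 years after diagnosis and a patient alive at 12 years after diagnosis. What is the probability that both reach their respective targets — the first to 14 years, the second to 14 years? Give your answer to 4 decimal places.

0.4372

p₁ = l(14)/l(8) = 4585/8186 = 0.560103; p₂ = l(14)/l(12) = 4585/5874 = 0.780558.
P(both) = p₁ × p₂ = 0.560103 × 0.780558 = 0.437193.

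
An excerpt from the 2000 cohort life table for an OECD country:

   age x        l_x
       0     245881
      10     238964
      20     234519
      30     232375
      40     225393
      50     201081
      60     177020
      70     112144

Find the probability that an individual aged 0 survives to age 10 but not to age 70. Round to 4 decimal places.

We want 10|60q0 = (l_10 − l_70)/l_0.
This is the probability of reaching 10 but not 70, conditional on being alive at 0: (l_10 − l_70) / l_0.
= (238964 − 112144) / 245881 = 126820 / 245881 = 0.515778.

0.5158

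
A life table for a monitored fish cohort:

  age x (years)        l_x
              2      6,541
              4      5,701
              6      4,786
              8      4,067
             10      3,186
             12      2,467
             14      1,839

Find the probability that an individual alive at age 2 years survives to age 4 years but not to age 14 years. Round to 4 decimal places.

0.5904

This is the probability of reaching 4 but not 14, conditional on being alive at 2: (l_4 − l_14) / l_2.
= (5,701 − 1,839) / 6,541 = 3,862 / 6,541 = 0.590430.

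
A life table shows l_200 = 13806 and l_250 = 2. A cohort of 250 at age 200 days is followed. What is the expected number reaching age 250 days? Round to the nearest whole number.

0

The relevant probability is 2/13806 = 0.000145.
Expected number = 250 × 0.000145 = 0.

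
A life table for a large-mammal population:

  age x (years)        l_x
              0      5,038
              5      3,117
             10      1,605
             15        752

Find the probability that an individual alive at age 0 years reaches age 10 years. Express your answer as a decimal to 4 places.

0.3186

The conditional survival probability is l_10/l_0 = 1,605/5,038 = 0.318579.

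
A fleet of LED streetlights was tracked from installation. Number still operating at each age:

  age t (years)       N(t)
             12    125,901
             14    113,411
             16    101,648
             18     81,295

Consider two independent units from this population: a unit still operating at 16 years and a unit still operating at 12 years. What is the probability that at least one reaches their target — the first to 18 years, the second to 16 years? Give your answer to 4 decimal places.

p₁ = N(18)/N(16) = 81,295/101,648 = 0.799770; p₂ = N(16)/N(12) = 101,648/125,901 = 0.807365.
P(at least one) = 1 − (1−p₁)(1−p₂) = 1 − 0.200230 × 0.192635 = 0.961429.

0.9614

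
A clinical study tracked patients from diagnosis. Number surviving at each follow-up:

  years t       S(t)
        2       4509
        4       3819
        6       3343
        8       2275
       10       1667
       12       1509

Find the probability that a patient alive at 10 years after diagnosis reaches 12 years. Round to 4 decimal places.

The conditional survival probability is S(12)/S(10) = 1509/1667 = 0.905219.

0.9052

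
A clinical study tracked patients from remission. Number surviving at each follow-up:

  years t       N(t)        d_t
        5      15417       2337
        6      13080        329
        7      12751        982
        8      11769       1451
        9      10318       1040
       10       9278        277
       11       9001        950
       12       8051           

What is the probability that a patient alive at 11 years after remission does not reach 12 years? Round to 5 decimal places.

P(die before 12 | alive at 11) = 1 − N(12)/N(11) = 1 − 8051/9001 = (950)/9001 = 0.105544.

0.10554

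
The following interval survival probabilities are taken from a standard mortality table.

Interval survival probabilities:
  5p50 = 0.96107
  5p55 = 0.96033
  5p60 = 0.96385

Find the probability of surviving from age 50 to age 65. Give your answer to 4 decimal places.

The overall survival probability is 0.96107 × 0.96033 × 0.96385.
= 0.889580.

0.8896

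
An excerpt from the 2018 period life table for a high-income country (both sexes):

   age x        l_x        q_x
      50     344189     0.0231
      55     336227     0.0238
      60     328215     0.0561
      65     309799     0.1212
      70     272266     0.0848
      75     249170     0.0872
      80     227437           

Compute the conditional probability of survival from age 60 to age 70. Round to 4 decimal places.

We want 10p60 = l_70/l_60.
The conditional survival probability is l_70/l_60 = 272266/328215 = 0.829536.

0.8295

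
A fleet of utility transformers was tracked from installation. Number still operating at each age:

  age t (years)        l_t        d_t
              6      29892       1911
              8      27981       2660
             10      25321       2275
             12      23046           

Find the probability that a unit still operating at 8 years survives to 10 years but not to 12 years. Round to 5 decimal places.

This is the probability of reaching 10 but not 12, conditional on being operational at 8: (l_10 − l_12) / l_8.
= (25321 − 23046) / 27981 = 2275 / 27981 = 0.081305.

0.08131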